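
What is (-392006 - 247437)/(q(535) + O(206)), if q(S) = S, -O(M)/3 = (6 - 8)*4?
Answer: -639443/559 ≈ -1143.9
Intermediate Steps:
O(M) = 24 (O(M) = -3*(6 - 8)*4 = -(-6)*4 = -3*(-8) = 24)
(-392006 - 247437)/(q(535) + O(206)) = (-392006 - 247437)/(535 + 24) = -639443/559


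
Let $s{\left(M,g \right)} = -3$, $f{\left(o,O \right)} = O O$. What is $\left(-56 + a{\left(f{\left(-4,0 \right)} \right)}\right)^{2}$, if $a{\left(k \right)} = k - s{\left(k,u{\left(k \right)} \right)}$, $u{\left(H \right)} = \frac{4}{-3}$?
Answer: $2809$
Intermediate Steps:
$u{\left(H \right)} = - \frac{4}{3}$ ($u{\left(H \right)} = 4 \left(- \frac{1}{3}\right) = - \frac{4}{3}$)
$f{\left(o,O \right)} = O^{2}$
$a{\left(k \right)} = 3 + k$ ($a{\left(k \right)} = k - -3 = k + 3 = 3 + k$)
$\left(-56 + a{\left(f{\left(-4,0 \right)} \right)}\right)^{2} = \left(-56 + \left(3 + 0^{2}\right)\right)^{2} = \left(-56 + \left(3 + 0\right)\right)^{2} = \left(-56 + 3\right)^{2} = \left(-53\right)^{2} = 2809$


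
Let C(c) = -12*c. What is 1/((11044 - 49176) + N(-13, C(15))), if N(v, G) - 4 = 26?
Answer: -1/38102 ≈ -2.6245e-5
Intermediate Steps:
N(v, G) = 30 (N(v, G) = 4 + 26 = 30)
1/((11044 - 49176) + N(-13, C(15))) = 1/((11044 - 49176) + 30) = 1/(-38132 + 30) = 1/(-38102) = -1/38102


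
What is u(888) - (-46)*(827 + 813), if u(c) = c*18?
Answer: 91424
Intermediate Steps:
u(c) = 18*c
u(888) - (-46)*(827 + 813) = 18*888 - (-46)*(827 + 813) = 15984 - (-46)*1640 = 15984 - 1*(-75440) = 15984 + 75440 = 91424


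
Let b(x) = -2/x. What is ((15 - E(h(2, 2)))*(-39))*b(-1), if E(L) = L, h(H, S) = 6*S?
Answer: -234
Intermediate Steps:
((15 - E(h(2, 2)))*(-39))*b(-1) = ((15 - 6*2)*(-39))*(-2/(-1)) = ((15 - 1*12)*(-39))*(-2*(-1)) = ((15 - 12)*(-39))*2 = (3*(-39))*2 = -117*2 = -234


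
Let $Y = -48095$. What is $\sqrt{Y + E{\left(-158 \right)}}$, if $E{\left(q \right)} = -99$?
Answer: $i \sqrt{48194} \approx 219.53 i$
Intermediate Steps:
$\sqrt{Y + E{\left(-158 \right)}} = \sqrt{-48095 - 99} = \sqrt{-48194} = i \sqrt{48194}$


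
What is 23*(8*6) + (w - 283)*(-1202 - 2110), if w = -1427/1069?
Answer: 1007875824/1069 ≈ 9.4282e+5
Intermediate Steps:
w = -1427/1069 (w = -1427*1/1069 = -1427/1069 ≈ -1.3349)
23*(8*6) + (w - 283)*(-1202 - 2110) = 23*(8*6) + (-1427/1069 - 283)*(-1202 - 2110) = 23*48 - 303954/1069*(-3312) = 1104 + 1006695648/1069 = 1007875824/1069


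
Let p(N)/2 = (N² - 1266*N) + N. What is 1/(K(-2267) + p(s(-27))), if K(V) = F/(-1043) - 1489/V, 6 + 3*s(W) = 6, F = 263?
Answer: 2364481/956806 ≈ 2.4712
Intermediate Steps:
s(W) = 0 (s(W) = -2 + (⅓)*6 = -2 + 2 = 0)
p(N) = -2530*N + 2*N² (p(N) = 2*((N² - 1266*N) + N) = 2*(N² - 1265*N) = -2530*N + 2*N²)
K(V) = -263/1043 - 1489/V (K(V) = 263/(-1043) - 1489/V = 263*(-1/1043) - 1489/V = -263/1043 - 1489/V)
1/(K(-2267) + p(s(-27))) = 1/((-263/1043 - 1489/(-2267)) + 2*0*(-1265 + 0)) = 1/((-263/1043 - 1489*(-1/2267)) + 2*0*(-1265)) = 1/((-263/1043 + 1489/2267) + 0) = 1/(956806/2364481 + 0) = 1/(956806/2364481) = 2364481/956806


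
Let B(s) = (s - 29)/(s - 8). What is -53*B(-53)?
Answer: -4346/61 ≈ -71.246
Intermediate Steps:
B(s) = (-29 + s)/(-8 + s)
-53*B(-53) = -53*(-29 - 53)/(-8 - 53) = -53*(-82)/(-61) = -(-53)*(-82)/61 = -53*82/61 = -4346/61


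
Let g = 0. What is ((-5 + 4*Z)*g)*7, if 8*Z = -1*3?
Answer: 0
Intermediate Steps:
Z = -3/8 (Z = (-1*3)/8 = (⅛)*(-3) = -3/8 ≈ -0.37500)
((-5 + 4*Z)*g)*7 = ((-5 + 4*(-3/8))*0)*7 = ((-5 - 3/2)*0)*7 = -13/2*0*7 = 0*7 = 0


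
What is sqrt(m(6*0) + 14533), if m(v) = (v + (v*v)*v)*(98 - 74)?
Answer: sqrt(14533) ≈ 120.55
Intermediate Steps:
m(v) = 24*v + 24*v**3 (m(v) = (v + v**2*v)*24 = (v + v**3)*24 = 24*v + 24*v**3)
sqrt(m(6*0) + 14533) = sqrt(24*(6*0)*(1 + (6*0)**2) + 14533) = sqrt(24*0*(1 + 0**2) + 14533) = sqrt(24*0*(1 + 0) + 14533) = sqrt(24*0*1 + 14533) = sqrt(0 + 14533) = sqrt(14533)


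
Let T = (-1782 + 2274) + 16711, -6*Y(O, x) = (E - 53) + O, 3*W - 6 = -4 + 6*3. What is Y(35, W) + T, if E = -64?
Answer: 51650/3 ≈ 17217.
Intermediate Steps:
W = 20/3 (W = 2 + (-4 + 6*3)/3 = 2 + (-4 + 18)/3 = 2 + (1/3)*14 = 2 + 14/3 = 20/3 ≈ 6.6667)
Y(O, x) = 39/2 - O/6 (Y(O, x) = -((-64 - 53) + O)/6 = -(-117 + O)/6 = 39/2 - O/6)
T = 17203 (T = 492 + 16711 = 17203)
Y(35, W) + T = (39/2 - 1/6*35) + 17203 = (39/2 - 35/6) + 17203 = 41/3 + 17203 = 51650/3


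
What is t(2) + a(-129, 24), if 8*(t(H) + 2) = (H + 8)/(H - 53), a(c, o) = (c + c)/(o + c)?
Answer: 3089/7140 ≈ 0.43263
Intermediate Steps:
a(c, o) = 2*c/(c + o) (a(c, o) = (2*c)/(c + o) = 2*c/(c + o))
t(H) = -2 + (8 + H)/(8*(-53 + H)) (t(H) = -2 + ((H + 8)/(H - 53))/8 = -2 + ((8 + H)/(-53 + H))/8 = -2 + (8 + H)/(8*(-53 + H)))
t(2) + a(-129, 24) = (856 - 15*2)/(8*(-53 + 2)) + 2*(-129)/(-129 + 24) = (1/8)*(856 - 30)/(-51) + 2*(-129)/(-105) = (1/8)*(-1/51)*826 + 2*(-129)*(-1/105) = -413/204 + 86/35 = 3089/7140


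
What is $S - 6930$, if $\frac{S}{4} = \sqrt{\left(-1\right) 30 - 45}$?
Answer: $-6930 + 20 i \sqrt{3} \approx -6930.0 + 34.641 i$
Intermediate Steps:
$S = 20 i \sqrt{3}$ ($S = 4 \sqrt{\left(-1\right) 30 - 45} = 4 \sqrt{-30 - 45} = 4 \sqrt{-75} = 4 \cdot 5 i \sqrt{3} = 20 i \sqrt{3} \approx 34.641 i$)
$S - 6930 = 20 i \sqrt{3} - 6930 = -6930 + 20 i \sqrt{3}$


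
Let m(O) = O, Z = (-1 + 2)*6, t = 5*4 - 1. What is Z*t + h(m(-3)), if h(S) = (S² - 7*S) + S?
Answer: 141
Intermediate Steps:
t = 19 (t = 20 - 1 = 19)
Z = 6 (Z = 1*6 = 6)
h(S) = S² - 6*S
Z*t + h(m(-3)) = 6*19 - 3*(-6 - 3) = 114 - 3*(-9) = 114 + 27 = 141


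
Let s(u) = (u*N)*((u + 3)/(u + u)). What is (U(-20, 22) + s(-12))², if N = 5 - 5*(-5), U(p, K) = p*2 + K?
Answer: 23409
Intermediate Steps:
U(p, K) = K + 2*p (U(p, K) = 2*p + K = K + 2*p)
N = 30 (N = 5 + 25 = 30)
s(u) = 45 + 15*u (s(u) = (u*30)*((u + 3)/(u + u)) = (30*u)*((3 + u)/((2*u))) = (30*u)*((3 + u)*(1/(2*u))) = (30*u)*((3 + u)/(2*u)) = 45 + 15*u)
(U(-20, 22) + s(-12))² = ((22 + 2*(-20)) + (45 + 15*(-12)))² = ((22 - 40) + (45 - 180))² = (-18 - 135)² = (-153)² = 23409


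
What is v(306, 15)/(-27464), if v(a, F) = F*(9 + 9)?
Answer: -135/13732 ≈ -0.0098311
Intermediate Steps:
v(a, F) = 18*F (v(a, F) = F*18 = 18*F)
v(306, 15)/(-27464) = (18*15)/(-27464) = 270*(-1/27464) = -135/13732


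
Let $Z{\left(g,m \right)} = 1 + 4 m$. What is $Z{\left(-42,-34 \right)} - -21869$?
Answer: $21734$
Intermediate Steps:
$Z{\left(-42,-34 \right)} - -21869 = \left(1 + 4 \left(-34\right)\right) - -21869 = \left(1 - 136\right) + 21869 = -135 + 21869 = 21734$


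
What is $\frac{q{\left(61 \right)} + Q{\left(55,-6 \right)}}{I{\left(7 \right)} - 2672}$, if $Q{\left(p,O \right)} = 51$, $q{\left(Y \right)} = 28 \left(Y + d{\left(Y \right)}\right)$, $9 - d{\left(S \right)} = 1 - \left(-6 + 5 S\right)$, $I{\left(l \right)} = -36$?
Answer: $- \frac{10355}{2708} \approx -3.8239$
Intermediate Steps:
$d{\left(S \right)} = 2 + 5 S$ ($d{\left(S \right)} = 9 - \left(1 - \left(-6 + 5 S\right)\right) = 9 - \left(7 - 5 S\right) = 9 + \left(-7 + 5 S\right) = 2 + 5 S$)
$q{\left(Y \right)} = 56 + 168 Y$ ($q{\left(Y \right)} = 28 \left(Y + \left(2 + 5 Y\right)\right) = 28 \left(2 + 6 Y\right) = 56 + 168 Y$)
$\frac{q{\left(61 \right)} + Q{\left(55,-6 \right)}}{I{\left(7 \right)} - 2672} = \frac{\left(56 + 168 \cdot 61\right) + 51}{-36 - 2672} = \frac{\left(56 + 10248\right) + 51}{-2708} = \left(10304 + 51\right) \left(- \frac{1}{2708}\right) = 10355 \left(- \frac{1}{2708}\right) = - \frac{10355}{2708}$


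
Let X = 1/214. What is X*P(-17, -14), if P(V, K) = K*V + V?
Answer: 221/214 ≈ 1.0327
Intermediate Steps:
P(V, K) = V + K*V
X = 1/214 ≈ 0.0046729
X*P(-17, -14) = (-17*(1 - 14))/214 = (-17*(-13))/214 = (1/214)*221 = 221/214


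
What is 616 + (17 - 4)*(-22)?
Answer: 330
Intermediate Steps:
616 + (17 - 4)*(-22) = 616 + 13*(-22) = 616 - 286 = 330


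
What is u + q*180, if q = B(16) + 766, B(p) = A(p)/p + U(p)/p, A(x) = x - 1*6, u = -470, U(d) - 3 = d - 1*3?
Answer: 275405/2 ≈ 1.3770e+5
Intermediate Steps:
U(d) = d (U(d) = 3 + (d - 1*3) = 3 + (d - 3) = 3 + (-3 + d) = d)
A(x) = -6 + x (A(x) = x - 6 = -6 + x)
B(p) = 1 + (-6 + p)/p (B(p) = (-6 + p)/p + p/p = (-6 + p)/p + 1 = 1 + (-6 + p)/p)
q = 6141/8 (q = (2 - 6/16) + 766 = (2 - 6*1/16) + 766 = (2 - 3/8) + 766 = 13/8 + 766 = 6141/8 ≈ 767.63)
u + q*180 = -470 + (6141/8)*180 = -470 + 276345/2 = 275405/2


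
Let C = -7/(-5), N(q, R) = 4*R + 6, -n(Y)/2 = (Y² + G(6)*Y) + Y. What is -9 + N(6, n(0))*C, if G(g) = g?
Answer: -⅗ ≈ -0.60000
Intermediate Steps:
n(Y) = -14*Y - 2*Y² (n(Y) = -2*((Y² + 6*Y) + Y) = -2*(Y² + 7*Y) = -14*Y - 2*Y²)
N(q, R) = 6 + 4*R
C = 7/5 (C = -7*(-⅕) = 7/5 ≈ 1.4000)
-9 + N(6, n(0))*C = -9 + (6 + 4*(-2*0*(7 + 0)))*(7/5) = -9 + (6 + 4*(-2*0*7))*(7/5) = -9 + (6 + 4*0)*(7/5) = -9 + (6 + 0)*(7/5) = -9 + 6*(7/5) = -9 + 42/5 = -⅗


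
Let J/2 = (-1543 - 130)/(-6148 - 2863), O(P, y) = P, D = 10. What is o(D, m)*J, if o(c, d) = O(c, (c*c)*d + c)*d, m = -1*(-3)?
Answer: 100380/9011 ≈ 11.140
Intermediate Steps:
J = 3346/9011 (J = 2*((-1543 - 130)/(-6148 - 2863)) = 2*(-1673/(-9011)) = 2*(-1673*(-1/9011)) = 2*(1673/9011) = 3346/9011 ≈ 0.37132)
m = 3
o(c, d) = c*d
o(D, m)*J = (10*3)*(3346/9011) = 30*(3346/9011) = 100380/9011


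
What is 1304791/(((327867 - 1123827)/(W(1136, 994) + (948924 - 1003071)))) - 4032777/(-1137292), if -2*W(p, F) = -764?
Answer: 3989330926283275/45261947016 ≈ 88139.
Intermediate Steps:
W(p, F) = 382 (W(p, F) = -1/2*(-764) = 382)
1304791/(((327867 - 1123827)/(W(1136, 994) + (948924 - 1003071)))) - 4032777/(-1137292) = 1304791/(((327867 - 1123827)/(382 + (948924 - 1003071)))) - 4032777/(-1137292) = 1304791/((-795960/(382 - 54147))) - 4032777*(-1/1137292) = 1304791/((-795960/(-53765))) + 4032777/1137292 = 1304791/((-795960*(-1/53765))) + 4032777/1137292 = 1304791/(159192/10753) + 4032777/1137292 = 1304791*(10753/159192) + 4032777/1137292 = 14030417623/159192 + 4032777/1137292 = 3989330926283275/45261947016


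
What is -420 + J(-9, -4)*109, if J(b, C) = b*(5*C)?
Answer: 19200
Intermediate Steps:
J(b, C) = 5*C*b
-420 + J(-9, -4)*109 = -420 + (5*(-4)*(-9))*109 = -420 + 180*109 = -420 + 19620 = 19200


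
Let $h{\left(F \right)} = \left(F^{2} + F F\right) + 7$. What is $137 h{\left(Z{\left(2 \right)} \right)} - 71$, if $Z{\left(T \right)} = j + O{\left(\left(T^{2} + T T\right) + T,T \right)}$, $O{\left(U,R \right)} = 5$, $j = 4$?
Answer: $23082$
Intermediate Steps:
$Z{\left(T \right)} = 9$ ($Z{\left(T \right)} = 4 + 5 = 9$)
$h{\left(F \right)} = 7 + 2 F^{2}$ ($h{\left(F \right)} = \left(F^{2} + F^{2}\right) + 7 = 2 F^{2} + 7 = 7 + 2 F^{2}$)
$137 h{\left(Z{\left(2 \right)} \right)} - 71 = 137 \left(7 + 2 \cdot 9^{2}\right) - 71 = 137 \left(7 + 2 \cdot 81\right) - 71 = 137 \left(7 + 162\right) - 71 = 137 \cdot 169 - 71 = 23153 - 71 = 23082$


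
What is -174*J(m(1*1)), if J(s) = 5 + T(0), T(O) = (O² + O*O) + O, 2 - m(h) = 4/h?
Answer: -870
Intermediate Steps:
m(h) = 2 - 4/h
T(O) = O + 2*O² (T(O) = (O² + O²) + O = 2*O² + O = O + 2*O²)
J(s) = 5 (J(s) = 5 + 0*(1 + 2*0) = 5 + 0*(1 + 0) = 5 + 0*1 = 5 + 0 = 5)
-174*J(m(1*1)) = -174*5 = -870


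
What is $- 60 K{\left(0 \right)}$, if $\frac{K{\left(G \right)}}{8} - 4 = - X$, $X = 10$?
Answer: $2880$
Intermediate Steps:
$K{\left(G \right)} = -48$ ($K{\left(G \right)} = 32 + 8 \left(\left(-1\right) 10\right) = 32 + 8 \left(-10\right) = 32 - 80 = -48$)
$- 60 K{\left(0 \right)} = \left(-60\right) \left(-48\right) = 2880$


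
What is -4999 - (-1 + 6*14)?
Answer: -5082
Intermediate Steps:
-4999 - (-1 + 6*14) = -4999 - (-1 + 84) = -4999 - 1*83 = -4999 - 83 = -5082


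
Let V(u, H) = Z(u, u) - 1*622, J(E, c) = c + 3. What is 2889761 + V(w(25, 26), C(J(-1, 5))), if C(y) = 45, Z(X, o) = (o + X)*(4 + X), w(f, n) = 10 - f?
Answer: 2889469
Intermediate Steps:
Z(X, o) = (4 + X)*(X + o) (Z(X, o) = (X + o)*(4 + X) = (4 + X)*(X + o))
J(E, c) = 3 + c
V(u, H) = -622 + 2*u² + 8*u (V(u, H) = (u² + 4*u + 4*u + u*u) - 1*622 = (u² + 4*u + 4*u + u²) - 622 = (2*u² + 8*u) - 622 = -622 + 2*u² + 8*u)
2889761 + V(w(25, 26), C(J(-1, 5))) = 2889761 + (-622 + 2*(10 - 1*25)² + 8*(10 - 1*25)) = 2889761 + (-622 + 2*(10 - 25)² + 8*(10 - 25)) = 2889761 + (-622 + 2*(-15)² + 8*(-15)) = 2889761 + (-622 + 2*225 - 120) = 2889761 + (-622 + 450 - 120) = 2889761 - 292 = 2889469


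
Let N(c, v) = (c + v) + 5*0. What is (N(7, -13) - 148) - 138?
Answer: -292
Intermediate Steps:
N(c, v) = c + v (N(c, v) = (c + v) + 0 = c + v)
(N(7, -13) - 148) - 138 = ((7 - 13) - 148) - 138 = (-6 - 148) - 138 = -154 - 138 = -292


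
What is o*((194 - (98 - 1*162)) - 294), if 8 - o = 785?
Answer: 27972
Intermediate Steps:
o = -777 (o = 8 - 1*785 = 8 - 785 = -777)
o*((194 - (98 - 1*162)) - 294) = -777*((194 - (98 - 1*162)) - 294) = -777*((194 - (98 - 162)) - 294) = -777*((194 - 1*(-64)) - 294) = -777*((194 + 64) - 294) = -777*(258 - 294) = -777*(-36) = 27972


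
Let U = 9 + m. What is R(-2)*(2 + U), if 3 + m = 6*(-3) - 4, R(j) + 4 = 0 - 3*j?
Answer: -28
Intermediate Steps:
R(j) = -4 - 3*j (R(j) = -4 + (0 - 3*j) = -4 - 3*j)
m = -25 (m = -3 + (6*(-3) - 4) = -3 + (-18 - 4) = -3 - 22 = -25)
U = -16 (U = 9 - 25 = -16)
R(-2)*(2 + U) = (-4 - 3*(-2))*(2 - 16) = (-4 + 6)*(-14) = 2*(-14) = -28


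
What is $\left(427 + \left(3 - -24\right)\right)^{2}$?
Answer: $206116$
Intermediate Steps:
$\left(427 + \left(3 - -24\right)\right)^{2} = \left(427 + \left(3 + 24\right)\right)^{2} = \left(427 + 27\right)^{2} = 454^{2} = 206116$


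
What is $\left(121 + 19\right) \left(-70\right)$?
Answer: $-9800$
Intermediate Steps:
$\left(121 + 19\right) \left(-70\right) = 140 \left(-70\right) = -9800$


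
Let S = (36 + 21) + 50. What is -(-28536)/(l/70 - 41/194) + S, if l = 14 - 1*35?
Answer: -1726678/31 ≈ -55699.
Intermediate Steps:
S = 107 (S = 57 + 50 = 107)
l = -21 (l = 14 - 35 = -21)
-(-28536)/(l/70 - 41/194) + S = -(-28536)/(-21/70 - 41/194) + 107 = -(-28536)/(-21*1/70 - 41*1/194) + 107 = -(-28536)/(-3/10 - 41/194) + 107 = -(-28536)/(-248/485) + 107 = -(-28536)*(-485)/248 + 107 = -348*19885/124 + 107 = -1729995/31 + 107 = -1726678/31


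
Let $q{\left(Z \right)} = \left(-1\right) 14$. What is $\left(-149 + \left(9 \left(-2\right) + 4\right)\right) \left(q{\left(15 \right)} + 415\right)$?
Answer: $-65363$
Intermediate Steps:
$q{\left(Z \right)} = -14$
$\left(-149 + \left(9 \left(-2\right) + 4\right)\right) \left(q{\left(15 \right)} + 415\right) = \left(-149 + \left(9 \left(-2\right) + 4\right)\right) \left(-14 + 415\right) = \left(-149 + \left(-18 + 4\right)\right) 401 = \left(-149 - 14\right) 401 = \left(-163\right) 401 = -65363$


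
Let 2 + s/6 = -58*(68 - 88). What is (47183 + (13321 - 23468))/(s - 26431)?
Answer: -37036/19483 ≈ -1.9009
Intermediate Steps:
s = 6948 (s = -12 + 6*(-58*(68 - 88)) = -12 + 6*(-58*(-20)) = -12 + 6*1160 = -12 + 6960 = 6948)
(47183 + (13321 - 23468))/(s - 26431) = (47183 + (13321 - 23468))/(6948 - 26431) = (47183 - 10147)/(-19483) = 37036*(-1/19483) = -37036/19483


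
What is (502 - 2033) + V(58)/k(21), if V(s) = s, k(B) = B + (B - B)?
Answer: -32093/21 ≈ -1528.2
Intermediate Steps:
k(B) = B (k(B) = B + 0 = B)
(502 - 2033) + V(58)/k(21) = (502 - 2033) + 58/21 = -1531 + 58*(1/21) = -1531 + 58/21 = -32093/21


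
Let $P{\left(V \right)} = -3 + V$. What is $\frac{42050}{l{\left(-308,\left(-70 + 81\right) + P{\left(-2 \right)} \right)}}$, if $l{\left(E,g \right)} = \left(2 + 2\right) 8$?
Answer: $\frac{21025}{16} \approx 1314.1$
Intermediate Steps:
$l{\left(E,g \right)} = 32$ ($l{\left(E,g \right)} = 4 \cdot 8 = 32$)
$\frac{42050}{l{\left(-308,\left(-70 + 81\right) + P{\left(-2 \right)} \right)}} = \frac{42050}{32} = 42050 \cdot \frac{1}{32} = \frac{21025}{16}$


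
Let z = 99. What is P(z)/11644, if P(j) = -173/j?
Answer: -173/1152756 ≈ -0.00015008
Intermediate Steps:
P(z)/11644 = -173/99/11644 = -173*1/99*(1/11644) = -173/99*1/11644 = -173/1152756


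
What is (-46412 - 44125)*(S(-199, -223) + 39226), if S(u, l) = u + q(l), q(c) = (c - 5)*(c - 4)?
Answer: -8219220471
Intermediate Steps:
q(c) = (-5 + c)*(-4 + c)
S(u, l) = 20 + u + l² - 9*l (S(u, l) = u + (20 + l² - 9*l) = 20 + u + l² - 9*l)
(-46412 - 44125)*(S(-199, -223) + 39226) = (-46412 - 44125)*((20 - 199 + (-223)² - 9*(-223)) + 39226) = -90537*((20 - 199 + 49729 + 2007) + 39226) = -90537*(51557 + 39226) = -90537*90783 = -8219220471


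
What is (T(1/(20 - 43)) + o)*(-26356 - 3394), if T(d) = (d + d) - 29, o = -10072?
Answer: 6911668750/23 ≈ 3.0051e+8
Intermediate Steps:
T(d) = -29 + 2*d (T(d) = 2*d - 29 = -29 + 2*d)
(T(1/(20 - 43)) + o)*(-26356 - 3394) = ((-29 + 2/(20 - 43)) - 10072)*(-26356 - 3394) = ((-29 + 2/(-23)) - 10072)*(-29750) = ((-29 + 2*(-1/23)) - 10072)*(-29750) = ((-29 - 2/23) - 10072)*(-29750) = (-669/23 - 10072)*(-29750) = -232325/23*(-29750) = 6911668750/23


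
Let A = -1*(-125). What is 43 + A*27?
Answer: 3418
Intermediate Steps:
A = 125
43 + A*27 = 43 + 125*27 = 43 + 3375 = 3418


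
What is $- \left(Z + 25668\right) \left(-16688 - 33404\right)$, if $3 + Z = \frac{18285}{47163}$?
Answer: $\frac{20211398671520}{15721} \approx 1.2856 \cdot 10^{9}$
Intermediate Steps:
$Z = - \frac{41068}{15721}$ ($Z = -3 + \frac{18285}{47163} = -3 + 18285 \cdot \frac{1}{47163} = -3 + \frac{6095}{15721} = - \frac{41068}{15721} \approx -2.6123$)
$- \left(Z + 25668\right) \left(-16688 - 33404\right) = - \left(- \frac{41068}{15721} + 25668\right) \left(-16688 - 33404\right) = - \frac{403485560 \left(-50092\right)}{15721} = \left(-1\right) \left(- \frac{20211398671520}{15721}\right) = \frac{20211398671520}{15721}$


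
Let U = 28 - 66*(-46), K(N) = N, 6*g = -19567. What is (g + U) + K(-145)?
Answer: -2053/6 ≈ -342.17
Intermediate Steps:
g = -19567/6 (g = (1/6)*(-19567) = -19567/6 ≈ -3261.2)
U = 3064 (U = 28 + 3036 = 3064)
(g + U) + K(-145) = (-19567/6 + 3064) - 145 = -1183/6 - 145 = -2053/6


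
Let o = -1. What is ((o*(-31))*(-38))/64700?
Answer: -589/32350 ≈ -0.018207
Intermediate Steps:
((o*(-31))*(-38))/64700 = (-1*(-31)*(-38))/64700 = (31*(-38))*(1/64700) = -1178*1/64700 = -589/32350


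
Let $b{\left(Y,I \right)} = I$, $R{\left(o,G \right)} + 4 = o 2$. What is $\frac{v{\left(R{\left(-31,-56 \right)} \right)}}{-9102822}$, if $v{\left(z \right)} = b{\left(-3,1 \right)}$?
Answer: $- \frac{1}{9102822} \approx -1.0986 \cdot 10^{-7}$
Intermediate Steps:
$R{\left(o,G \right)} = -4 + 2 o$ ($R{\left(o,G \right)} = -4 + o 2 = -4 + 2 o$)
$v{\left(z \right)} = 1$
$\frac{v{\left(R{\left(-31,-56 \right)} \right)}}{-9102822} = 1 \frac{1}{-9102822} = 1 \left(- \frac{1}{9102822}\right) = - \frac{1}{9102822}$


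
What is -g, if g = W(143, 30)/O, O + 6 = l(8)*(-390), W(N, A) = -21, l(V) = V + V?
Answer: -7/2082 ≈ -0.0033622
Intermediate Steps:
l(V) = 2*V
O = -6246 (O = -6 + (2*8)*(-390) = -6 + 16*(-390) = -6 - 6240 = -6246)
g = 7/2082 (g = -21/(-6246) = -21*(-1/6246) = 7/2082 ≈ 0.0033622)
-g = -1*7/2082 = -7/2082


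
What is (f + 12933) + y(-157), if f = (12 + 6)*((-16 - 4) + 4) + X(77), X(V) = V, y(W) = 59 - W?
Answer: 12938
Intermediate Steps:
f = -211 (f = (12 + 6)*((-16 - 4) + 4) + 77 = 18*(-20 + 4) + 77 = 18*(-16) + 77 = -288 + 77 = -211)
(f + 12933) + y(-157) = (-211 + 12933) + (59 - 1*(-157)) = 12722 + (59 + 157) = 12722 + 216 = 12938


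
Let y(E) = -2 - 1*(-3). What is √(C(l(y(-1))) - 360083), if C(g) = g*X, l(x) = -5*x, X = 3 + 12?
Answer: I*√360158 ≈ 600.13*I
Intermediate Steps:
y(E) = 1 (y(E) = -2 + 3 = 1)
X = 15
C(g) = 15*g (C(g) = g*15 = 15*g)
√(C(l(y(-1))) - 360083) = √(15*(-5*1) - 360083) = √(15*(-5) - 360083) = √(-75 - 360083) = √(-360158) = I*√360158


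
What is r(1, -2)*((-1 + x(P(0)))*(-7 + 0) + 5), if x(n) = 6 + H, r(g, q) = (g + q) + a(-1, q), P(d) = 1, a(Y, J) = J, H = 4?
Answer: 174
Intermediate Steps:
r(g, q) = g + 2*q (r(g, q) = (g + q) + q = g + 2*q)
x(n) = 10 (x(n) = 6 + 4 = 10)
r(1, -2)*((-1 + x(P(0)))*(-7 + 0) + 5) = (1 + 2*(-2))*((-1 + 10)*(-7 + 0) + 5) = (1 - 4)*(9*(-7) + 5) = -3*(-63 + 5) = -3*(-58) = 174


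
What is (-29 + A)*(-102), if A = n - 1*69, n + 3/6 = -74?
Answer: 17595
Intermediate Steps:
n = -149/2 (n = -½ - 74 = -149/2 ≈ -74.500)
A = -287/2 (A = -149/2 - 1*69 = -149/2 - 69 = -287/2 ≈ -143.50)
(-29 + A)*(-102) = (-29 - 287/2)*(-102) = -345/2*(-102) = 17595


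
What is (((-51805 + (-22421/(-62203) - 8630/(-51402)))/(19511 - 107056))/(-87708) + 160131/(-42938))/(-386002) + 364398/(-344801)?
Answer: -37068523929361724760251098857532949/35075332372067881453761397225160040 ≈ -1.0568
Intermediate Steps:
(((-51805 + (-22421/(-62203) - 8630/(-51402)))/(19511 - 107056))/(-87708) + 160131/(-42938))/(-386002) + 364398/(-344801) = (((-51805 + (-22421*(-1/62203) - 8630*(-1/51402)))/(-87545))*(-1/87708) + 160131*(-1/42938))*(-1/386002) + 364398*(-1/344801) = (((-51805 + (22421/62203 + 4315/25701))*(-1/87545))*(-1/87708) - 160131/42938)*(-1/386002) - 364398/344801 = (((-51805 + 844648066/1598679303)*(-1/87545))*(-1/87708) - 160131/42938)*(-1/386002) - 364398/344801 = (-82818736643849/1598679303*(-1/87545)*(-1/87708) - 160131/42938)*(-1/386002) - 364398/344801 = ((82818736643849/139956379581135)*(-1/87708) - 160131/42938)*(-1/386002) - 364398/344801 = (-82818736643849/12275294140302188580 - 160131/42938)*(-1/386002) - 364398/344801 = -982829341025821886546171/263538289898147686624020*(-1/386002) - 364398/344801 = 982829341025821886546171/101726306977264803332244968040 - 364398/344801 = -37068523929361724760251098857532949/35075332372067881453761397225160040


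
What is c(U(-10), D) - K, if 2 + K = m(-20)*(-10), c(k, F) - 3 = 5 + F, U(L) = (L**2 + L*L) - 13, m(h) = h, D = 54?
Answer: -136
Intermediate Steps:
U(L) = -13 + 2*L**2 (U(L) = (L**2 + L**2) - 13 = 2*L**2 - 13 = -13 + 2*L**2)
c(k, F) = 8 + F (c(k, F) = 3 + (5 + F) = 8 + F)
K = 198 (K = -2 - 20*(-10) = -2 + 200 = 198)
c(U(-10), D) - K = (8 + 54) - 1*198 = 62 - 198 = -136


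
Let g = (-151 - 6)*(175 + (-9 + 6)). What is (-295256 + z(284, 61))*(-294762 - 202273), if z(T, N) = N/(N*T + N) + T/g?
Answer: 56471415989773708/384807 ≈ 1.4675e+11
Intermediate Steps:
g = -27004 (g = -157*(175 - 3) = -157*172 = -27004)
z(T, N) = -T/27004 + N/(N + N*T) (z(T, N) = N/(N*T + N) + T/(-27004) = N/(N + N*T) + T*(-1/27004) = N/(N + N*T) - T/27004 = -T/27004 + N/(N + N*T))
(-295256 + z(284, 61))*(-294762 - 202273) = (-295256 + (27004 - 1*284 - 1*284²)/(27004*(1 + 284)))*(-294762 - 202273) = (-295256 + (1/27004)*(27004 - 284 - 1*80656)/285)*(-497035) = (-295256 + (1/27004)*(1/285)*(27004 - 284 - 80656))*(-497035) = (-295256 + (1/27004)*(1/285)*(-53936))*(-497035) = (-295256 - 13484/1924035)*(-497035) = -568082891444/1924035*(-497035) = 56471415989773708/384807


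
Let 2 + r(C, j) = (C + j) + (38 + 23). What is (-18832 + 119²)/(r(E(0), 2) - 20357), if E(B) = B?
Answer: 4671/20296 ≈ 0.23014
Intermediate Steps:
r(C, j) = 59 + C + j (r(C, j) = -2 + ((C + j) + (38 + 23)) = -2 + ((C + j) + 61) = -2 + (61 + C + j) = 59 + C + j)
(-18832 + 119²)/(r(E(0), 2) - 20357) = (-18832 + 119²)/((59 + 0 + 2) - 20357) = (-18832 + 14161)/(61 - 20357) = -4671/(-20296) = -4671*(-1/20296) = 4671/20296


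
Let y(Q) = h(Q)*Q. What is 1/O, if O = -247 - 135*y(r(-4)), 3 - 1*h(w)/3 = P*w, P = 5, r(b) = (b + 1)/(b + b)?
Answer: -64/26743 ≈ -0.0023931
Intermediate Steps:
r(b) = (1 + b)/(2*b) (r(b) = (1 + b)/((2*b)) = (1 + b)*(1/(2*b)) = (1 + b)/(2*b))
h(w) = 9 - 15*w
y(Q) = Q*(9 - 15*Q) (y(Q) = (9 - 15*Q)*Q = Q*(9 - 15*Q))
O = -26743/64 (O = -247 - 405*(½)*(1 - 4)/(-4)*(3 - 5*(1 - 4)/(2*(-4))) = -247 - 405*(½)*(-¼)*(-3)*(3 - 5*(-1)*(-3)/(2*4)) = -247 - 405*3*(3 - 5*3/8)/8 = -247 - 405*3*(3 - 15/8)/8 = -247 - 405*3*9/(8*8) = -247 - 135*81/64 = -247 - 10935/64 = -26743/64 ≈ -417.86)
1/O = 1/(-26743/64) = -64/26743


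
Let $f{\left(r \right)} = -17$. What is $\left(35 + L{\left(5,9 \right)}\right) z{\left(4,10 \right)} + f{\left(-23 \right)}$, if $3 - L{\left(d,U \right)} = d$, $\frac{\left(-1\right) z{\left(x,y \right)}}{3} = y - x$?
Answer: $-611$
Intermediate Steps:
$z{\left(x,y \right)} = - 3 y + 3 x$ ($z{\left(x,y \right)} = - 3 \left(y - x\right) = - 3 y + 3 x$)
$L{\left(d,U \right)} = 3 - d$
$\left(35 + L{\left(5,9 \right)}\right) z{\left(4,10 \right)} + f{\left(-23 \right)} = \left(35 + \left(3 - 5\right)\right) \left(\left(-3\right) 10 + 3 \cdot 4\right) - 17 = \left(35 + \left(3 - 5\right)\right) \left(-30 + 12\right) - 17 = \left(35 - 2\right) \left(-18\right) - 17 = 33 \left(-18\right) - 17 = -594 - 17 = -611$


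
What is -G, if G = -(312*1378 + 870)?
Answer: 430806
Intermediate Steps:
G = -430806 (G = -(429936 + 870) = -1*430806 = -430806)
-G = -1*(-430806) = 430806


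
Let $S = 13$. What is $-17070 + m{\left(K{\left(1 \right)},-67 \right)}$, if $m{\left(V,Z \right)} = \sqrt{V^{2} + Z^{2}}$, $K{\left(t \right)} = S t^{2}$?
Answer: $-17070 + \sqrt{4658} \approx -17002.0$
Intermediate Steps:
$K{\left(t \right)} = 13 t^{2}$
$-17070 + m{\left(K{\left(1 \right)},-67 \right)} = -17070 + \sqrt{\left(13 \cdot 1^{2}\right)^{2} + \left(-67\right)^{2}} = -17070 + \sqrt{\left(13 \cdot 1\right)^{2} + 4489} = -17070 + \sqrt{13^{2} + 4489} = -17070 + \sqrt{169 + 4489} = -17070 + \sqrt{4658}$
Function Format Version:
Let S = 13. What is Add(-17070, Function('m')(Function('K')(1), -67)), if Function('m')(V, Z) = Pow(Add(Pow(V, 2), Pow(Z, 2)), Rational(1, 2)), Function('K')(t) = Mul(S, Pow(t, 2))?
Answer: Add(-17070, Pow(4658, Rational(1, 2))) ≈ -17002.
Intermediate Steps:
Function('K')(t) = Mul(13, Pow(t, 2))
Add(-17070, Function('m')(Function('K')(1), -67)) = Add(-17070, Pow(Add(Pow(Mul(13, Pow(1, 2)), 2), Pow(-67, 2)), Rational(1, 2))) = Add(-17070, Pow(Add(Pow(Mul(13, 1), 2), 4489), Rational(1, 2))) = Add(-17070, Pow(Add(Pow(13, 2), 4489), Rational(1, 2))) = Add(-17070, Pow(Add(169, 4489), Rational(1, 2))) = Add(-17070, Pow(4658, Rational(1, 2)))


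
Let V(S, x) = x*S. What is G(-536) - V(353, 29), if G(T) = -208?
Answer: -10445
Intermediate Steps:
V(S, x) = S*x
G(-536) - V(353, 29) = -208 - 353*29 = -208 - 1*10237 = -208 - 10237 = -10445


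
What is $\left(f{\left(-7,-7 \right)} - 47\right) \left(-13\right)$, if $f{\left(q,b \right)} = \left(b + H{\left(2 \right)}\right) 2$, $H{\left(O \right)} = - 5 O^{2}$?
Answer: $1313$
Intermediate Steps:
$f{\left(q,b \right)} = -40 + 2 b$ ($f{\left(q,b \right)} = \left(b - 5 \cdot 2^{2}\right) 2 = \left(b - 20\right) 2 = \left(-20 + b\right) 2 = -40 + 2 b$)
$\left(f{\left(-7,-7 \right)} - 47\right) \left(-13\right) = \left(\left(-40 + 2 \left(-7\right)\right) - 47\right) \left(-13\right) = \left(\left(-40 - 14\right) - 47\right) \left(-13\right) = \left(-54 - 47\right) \left(-13\right) = \left(-101\right) \left(-13\right) = 1313$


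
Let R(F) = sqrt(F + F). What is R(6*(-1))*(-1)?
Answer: -2*I*sqrt(3) ≈ -3.4641*I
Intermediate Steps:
R(F) = sqrt(2)*sqrt(F) (R(F) = sqrt(2*F) = sqrt(2)*sqrt(F))
R(6*(-1))*(-1) = (sqrt(2)*sqrt(6*(-1)))*(-1) = (sqrt(2)*sqrt(-6))*(-1) = (sqrt(2)*(I*sqrt(6)))*(-1) = (2*I*sqrt(3))*(-1) = -2*I*sqrt(3)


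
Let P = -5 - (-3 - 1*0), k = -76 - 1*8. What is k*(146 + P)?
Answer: -12096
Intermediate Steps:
k = -84 (k = -76 - 8 = -84)
P = -2 (P = -5 - (-3 + 0) = -5 - 1*(-3) = -5 + 3 = -2)
k*(146 + P) = -84*(146 - 2) = -84*144 = -12096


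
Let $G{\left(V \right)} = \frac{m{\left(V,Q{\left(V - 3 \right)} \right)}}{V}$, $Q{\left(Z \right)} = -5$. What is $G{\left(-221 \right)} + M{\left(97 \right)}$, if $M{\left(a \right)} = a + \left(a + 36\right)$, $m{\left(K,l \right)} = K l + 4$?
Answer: $\frac{49721}{221} \approx 224.98$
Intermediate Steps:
$m{\left(K,l \right)} = 4 + K l$
$G{\left(V \right)} = \frac{4 - 5 V}{V}$ ($G{\left(V \right)} = \frac{4 + V \left(-5\right)}{V} = \frac{4 - 5 V}{V}$)
$M{\left(a \right)} = 36 + 2 a$ ($M{\left(a \right)} = a + \left(36 + a\right) = 36 + 2 a$)
$G{\left(-221 \right)} + M{\left(97 \right)} = \left(-5 + \frac{4}{-221}\right) + \left(36 + 2 \cdot 97\right) = \left(-5 + 4 \left(- \frac{1}{221}\right)\right) + \left(36 + 194\right) = \left(-5 - \frac{4}{221}\right) + 230 = - \frac{1109}{221} + 230 = \frac{49721}{221}$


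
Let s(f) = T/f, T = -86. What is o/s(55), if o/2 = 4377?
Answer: -240735/43 ≈ -5598.5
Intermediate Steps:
o = 8754 (o = 2*4377 = 8754)
s(f) = -86/f
o/s(55) = 8754/((-86/55)) = 8754/((-86*1/55)) = 8754/(-86/55) = 8754*(-55/86) = -240735/43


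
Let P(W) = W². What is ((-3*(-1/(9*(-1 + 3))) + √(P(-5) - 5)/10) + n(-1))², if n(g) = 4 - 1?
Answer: 1841/180 + 19*√5/15 ≈ 13.060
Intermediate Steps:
n(g) = 3
((-3*(-1/(9*(-1 + 3))) + √(P(-5) - 5)/10) + n(-1))² = ((-3*(-1/(9*(-1 + 3))) + √((-5)² - 5)/10) + 3)² = ((-3/((-9*2)) + √(25 - 5)*(⅒)) + 3)² = ((-3/(-18) + √20*(⅒)) + 3)² = ((-3*(-1/18) + (2*√5)*(⅒)) + 3)² = ((⅙ + √5/5) + 3)² = (19/6 + √5/5)²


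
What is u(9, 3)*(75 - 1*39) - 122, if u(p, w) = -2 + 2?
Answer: -122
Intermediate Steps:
u(p, w) = 0
u(9, 3)*(75 - 1*39) - 122 = 0*(75 - 1*39) - 122 = 0*(75 - 39) - 122 = 0*36 - 122 = 0 - 122 = -122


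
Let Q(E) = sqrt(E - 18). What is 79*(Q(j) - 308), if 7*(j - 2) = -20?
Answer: -24332 + 158*I*sqrt(231)/7 ≈ -24332.0 + 343.06*I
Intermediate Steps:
j = -6/7 (j = 2 + (1/7)*(-20) = 2 - 20/7 = -6/7 ≈ -0.85714)
Q(E) = sqrt(-18 + E)
79*(Q(j) - 308) = 79*(sqrt(-18 - 6/7) - 308) = 79*(sqrt(-132/7) - 308) = 79*(2*I*sqrt(231)/7 - 308) = 79*(-308 + 2*I*sqrt(231)/7) = -24332 + 158*I*sqrt(231)/7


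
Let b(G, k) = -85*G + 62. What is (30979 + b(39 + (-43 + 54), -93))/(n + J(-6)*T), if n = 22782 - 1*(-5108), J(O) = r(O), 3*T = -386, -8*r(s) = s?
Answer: 53582/55587 ≈ 0.96393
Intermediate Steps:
r(s) = -s/8
T = -386/3 (T = (1/3)*(-386) = -386/3 ≈ -128.67)
J(O) = -O/8
n = 27890 (n = 22782 + 5108 = 27890)
b(G, k) = 62 - 85*G
(30979 + b(39 + (-43 + 54), -93))/(n + J(-6)*T) = (30979 + (62 - 85*(39 + (-43 + 54))))/(27890 - 1/8*(-6)*(-386/3)) = (30979 + (62 - 85*(39 + 11)))/(27890 + (3/4)*(-386/3)) = (30979 + (62 - 85*50))/(27890 - 193/2) = (30979 + (62 - 4250))/(55587/2) = (30979 - 4188)*(2/55587) = 26791*(2/55587) = 53582/55587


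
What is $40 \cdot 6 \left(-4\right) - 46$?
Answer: $-1006$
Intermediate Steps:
$40 \cdot 6 \left(-4\right) - 46 = 40 \left(-24\right) - 46 = -960 - 46 = -1006$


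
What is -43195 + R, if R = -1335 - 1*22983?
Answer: -67513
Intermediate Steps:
R = -24318 (R = -1335 - 22983 = -24318)
-43195 + R = -43195 - 24318 = -67513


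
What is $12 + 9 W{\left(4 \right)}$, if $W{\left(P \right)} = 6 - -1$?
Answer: $75$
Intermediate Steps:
$W{\left(P \right)} = 7$ ($W{\left(P \right)} = 6 + 1 = 7$)
$12 + 9 W{\left(4 \right)} = 12 + 9 \cdot 7 = 12 + 63 = 75$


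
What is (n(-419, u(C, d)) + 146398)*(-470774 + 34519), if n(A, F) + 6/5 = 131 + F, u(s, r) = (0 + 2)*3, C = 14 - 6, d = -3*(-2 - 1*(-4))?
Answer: -63926102919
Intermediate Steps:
d = -6 (d = -3*(-2 + 4) = -3*2 = -6)
C = 8
u(s, r) = 6 (u(s, r) = 2*3 = 6)
n(A, F) = 649/5 + F (n(A, F) = -6/5 + (131 + F) = 649/5 + F)
(n(-419, u(C, d)) + 146398)*(-470774 + 34519) = ((649/5 + 6) + 146398)*(-470774 + 34519) = (679/5 + 146398)*(-436255) = (732669/5)*(-436255) = -63926102919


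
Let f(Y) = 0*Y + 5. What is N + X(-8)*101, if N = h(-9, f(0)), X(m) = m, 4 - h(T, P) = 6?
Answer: -810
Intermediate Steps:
f(Y) = 5 (f(Y) = 0 + 5 = 5)
h(T, P) = -2 (h(T, P) = 4 - 1*6 = 4 - 6 = -2)
N = -2
N + X(-8)*101 = -2 - 8*101 = -2 - 808 = -810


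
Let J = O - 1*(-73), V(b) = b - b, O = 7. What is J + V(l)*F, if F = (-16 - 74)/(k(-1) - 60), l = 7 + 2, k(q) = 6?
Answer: 80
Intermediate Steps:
l = 9
V(b) = 0
J = 80 (J = 7 - 1*(-73) = 7 + 73 = 80)
F = 5/3 (F = (-16 - 74)/(6 - 60) = -90/(-54) = -90*(-1/54) = 5/3 ≈ 1.6667)
J + V(l)*F = 80 + 0*(5/3) = 80 + 0 = 80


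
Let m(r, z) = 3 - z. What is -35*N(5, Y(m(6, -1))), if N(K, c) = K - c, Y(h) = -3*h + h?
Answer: -455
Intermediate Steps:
Y(h) = -2*h
-35*N(5, Y(m(6, -1))) = -35*(5 - (-2)*(3 - 1*(-1))) = -35*(5 - (-2)*(3 + 1)) = -35*(5 - (-2)*4) = -35*(5 - 1*(-8)) = -35*(5 + 8) = -35*13 = -455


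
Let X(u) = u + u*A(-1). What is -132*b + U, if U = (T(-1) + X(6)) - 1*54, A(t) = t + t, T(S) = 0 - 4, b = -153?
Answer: 20132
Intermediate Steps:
T(S) = -4
A(t) = 2*t
X(u) = -u (X(u) = u + u*(2*(-1)) = u + u*(-2) = u - 2*u = -u)
U = -64 (U = (-4 - 1*6) - 1*54 = (-4 - 6) - 54 = -10 - 54 = -64)
-132*b + U = -132*(-153) - 64 = 20196 - 64 = 20132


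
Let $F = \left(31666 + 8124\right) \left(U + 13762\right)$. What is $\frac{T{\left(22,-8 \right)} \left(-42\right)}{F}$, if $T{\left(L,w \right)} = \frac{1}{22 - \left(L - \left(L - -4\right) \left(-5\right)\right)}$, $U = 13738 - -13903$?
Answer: $\frac{7}{35694216350} \approx 1.9611 \cdot 10^{-10}$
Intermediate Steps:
$U = 27641$ ($U = 13738 + 13903 = 27641$)
$T{\left(L,w \right)} = \frac{1}{2 - 6 L}$ ($T{\left(L,w \right)} = \frac{1}{22 - \left(L - \left(L + 4\right) \left(-5\right)\right)} = \frac{1}{22 - \left(L - \left(4 + L\right) \left(-5\right)\right)} = \frac{1}{22 - \left(20 + 6 L\right)} = \frac{1}{2 - 6 L}$)
$F = 1647425370$ ($F = \left(31666 + 8124\right) \left(27641 + 13762\right) = 39790 \cdot 41403 = 1647425370$)
$\frac{T{\left(22,-8 \right)} \left(-42\right)}{F} = \frac{- \frac{1}{-2 + 6 \cdot 22} \left(-42\right)}{1647425370} = - \frac{1}{-2 + 132} \left(-42\right) \frac{1}{1647425370} = - \frac{1}{130} \left(-42\right) \frac{1}{1647425370} = \left(-1\right) \frac{1}{130} \left(-42\right) \frac{1}{1647425370} = \left(- \frac{1}{130}\right) \left(-42\right) \frac{1}{1647425370} = \frac{21}{65} \cdot \frac{1}{1647425370} = \frac{7}{35694216350}$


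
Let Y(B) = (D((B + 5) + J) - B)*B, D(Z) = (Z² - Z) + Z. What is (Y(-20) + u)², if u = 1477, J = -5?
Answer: 47927929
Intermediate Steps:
D(Z) = Z²
Y(B) = B*(B² - B) (Y(B) = (((B + 5) - 5)² - B)*B = (((5 + B) - 5)² - B)*B = (B² - B)*B = B*(B² - B))
(Y(-20) + u)² = ((-20)²*(-1 - 20) + 1477)² = (400*(-21) + 1477)² = (-8400 + 1477)² = (-6923)² = 47927929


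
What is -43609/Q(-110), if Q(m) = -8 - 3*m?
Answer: -43609/322 ≈ -135.43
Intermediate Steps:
-43609/Q(-110) = -43609/(-8 - 3*(-110)) = -43609/(-8 + 330) = -43609/322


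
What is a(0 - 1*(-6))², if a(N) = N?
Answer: 36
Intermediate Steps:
a(0 - 1*(-6))² = (0 - 1*(-6))² = (0 + 6)² = 6² = 36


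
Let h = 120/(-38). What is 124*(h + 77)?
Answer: 173972/19 ≈ 9156.4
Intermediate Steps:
h = -60/19 (h = 120*(-1/38) = -60/19 ≈ -3.1579)
124*(h + 77) = 124*(-60/19 + 77) = 124*(1403/19) = 173972/19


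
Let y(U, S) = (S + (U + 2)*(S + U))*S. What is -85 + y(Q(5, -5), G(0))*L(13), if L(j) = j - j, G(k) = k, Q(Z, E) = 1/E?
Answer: -85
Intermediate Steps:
L(j) = 0
y(U, S) = S*(S + (2 + U)*(S + U)) (y(U, S) = (S + (2 + U)*(S + U))*S = S*(S + (2 + U)*(S + U)))
-85 + y(Q(5, -5), G(0))*L(13) = -85 + (0*((1/(-5))**2 + 2/(-5) + 3*0 + 0/(-5)))*0 = -85 + (0*((-1/5)**2 + 2*(-1/5) + 0 + 0*(-1/5)))*0 = -85 + (0*(1/25 - 2/5 + 0 + 0))*0 = -85 + (0*(-9/25))*0 = -85 + 0*0 = -85 + 0 = -85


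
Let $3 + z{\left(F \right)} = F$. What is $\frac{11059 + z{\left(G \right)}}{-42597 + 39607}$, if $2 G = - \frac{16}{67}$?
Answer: $- \frac{370372}{100165} \approx -3.6976$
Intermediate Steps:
$G = - \frac{8}{67}$ ($G = \frac{\left(-16\right) \frac{1}{67}}{2} = \frac{1}{2} \left(- \frac{16}{67}\right) = - \frac{8}{67} \approx -0.1194$)
$z{\left(F \right)} = -3 + F$
$\frac{11059 + z{\left(G \right)}}{-42597 + 39607} = \frac{11059 - \frac{209}{67}}{-42597 + 39607} = \frac{11059 - \frac{209}{67}}{-2990} = \frac{740744}{67} \left(- \frac{1}{2990}\right) = - \frac{370372}{100165}$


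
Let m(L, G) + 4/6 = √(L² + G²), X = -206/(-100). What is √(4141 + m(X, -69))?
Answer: √(3726300 + 18*√11913109)/30 ≈ 64.880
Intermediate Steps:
X = 103/50 (X = -206*(-1/100) = 103/50 ≈ 2.0600)
m(L, G) = -⅔ + √(G² + L²) (m(L, G) = -⅔ + √(L² + G²) = -⅔ + √(G² + L²))
√(4141 + m(X, -69)) = √(4141 + (-⅔ + √((-69)² + (103/50)²))) = √(4141 + (-⅔ + √(4761 + 10609/2500))) = √(4141 + (-⅔ + √(11913109/2500))) = √(4141 + (-⅔ + √11913109/50)) = √(12421/3 + √11913109/50)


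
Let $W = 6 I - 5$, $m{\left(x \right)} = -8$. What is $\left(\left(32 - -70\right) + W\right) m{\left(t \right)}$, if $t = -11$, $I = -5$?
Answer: $-536$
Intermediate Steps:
$W = -35$ ($W = 6 \left(-5\right) - 5 = -30 - 5 = -35$)
$\left(\left(32 - -70\right) + W\right) m{\left(t \right)} = \left(\left(32 - -70\right) - 35\right) \left(-8\right) = \left(\left(32 + 70\right) - 35\right) \left(-8\right) = \left(102 - 35\right) \left(-8\right) = 67 \left(-8\right) = -536$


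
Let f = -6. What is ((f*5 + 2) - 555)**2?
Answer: 339889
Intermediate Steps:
((f*5 + 2) - 555)**2 = ((-6*5 + 2) - 555)**2 = ((-30 + 2) - 555)**2 = (-28 - 555)**2 = (-583)**2 = 339889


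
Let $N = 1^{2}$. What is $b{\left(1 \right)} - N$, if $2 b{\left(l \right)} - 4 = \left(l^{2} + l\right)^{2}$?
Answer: $3$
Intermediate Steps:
$b{\left(l \right)} = 2 + \frac{\left(l + l^{2}\right)^{2}}{2}$ ($b{\left(l \right)} = 2 + \frac{\left(l^{2} + l\right)^{2}}{2} = 2 + \frac{\left(l + l^{2}\right)^{2}}{2}$)
$N = 1$
$b{\left(1 \right)} - N = \left(2 + \frac{1^{2} \left(1 + 1\right)^{2}}{2}\right) - 1 = \left(2 + \frac{1}{2} \cdot 1 \cdot 2^{2}\right) - 1 = \left(2 + \frac{1}{2} \cdot 1 \cdot 4\right) - 1 = \left(2 + 2\right) - 1 = 4 - 1 = 3$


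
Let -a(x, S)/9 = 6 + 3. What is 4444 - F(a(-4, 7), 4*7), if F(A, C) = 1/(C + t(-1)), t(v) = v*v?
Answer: 128875/29 ≈ 4444.0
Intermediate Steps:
t(v) = v**2
a(x, S) = -81 (a(x, S) = -9*(6 + 3) = -9*9 = -81)
F(A, C) = 1/(1 + C) (F(A, C) = 1/(C + (-1)**2) = 1/(C + 1) = 1/(1 + C))
4444 - F(a(-4, 7), 4*7) = 4444 - 1/(1 + 4*7) = 4444 - 1/(1 + 28) = 4444 - 1/29 = 128875/29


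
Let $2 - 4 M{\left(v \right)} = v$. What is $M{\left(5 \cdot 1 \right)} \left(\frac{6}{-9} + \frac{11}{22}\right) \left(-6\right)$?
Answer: $- \frac{3}{4} \approx -0.75$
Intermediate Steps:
$M{\left(v \right)} = \frac{1}{2} - \frac{v}{4}$
$M{\left(5 \cdot 1 \right)} \left(\frac{6}{-9} + \frac{11}{22}\right) \left(-6\right) = \left(\frac{1}{2} - \frac{5 \cdot 1}{4}\right) \left(\frac{6}{-9} + \frac{11}{22}\right) \left(-6\right) = \left(\frac{1}{2} - \frac{5}{4}\right) \left(6 \left(- \frac{1}{9}\right) + 11 \cdot \frac{1}{22}\right) \left(-6\right) = \left(\frac{1}{2} - \frac{5}{4}\right) \left(- \frac{2}{3} + \frac{1}{2}\right) \left(-6\right) = \left(- \frac{3}{4}\right) \left(- \frac{1}{6}\right) \left(-6\right) = \frac{1}{8} \left(-6\right) = - \frac{3}{4}$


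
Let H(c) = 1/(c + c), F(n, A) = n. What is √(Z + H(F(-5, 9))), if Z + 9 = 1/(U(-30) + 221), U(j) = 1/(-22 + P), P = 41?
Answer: I*√1604442/420 ≈ 3.0159*I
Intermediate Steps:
U(j) = 1/19 (U(j) = 1/(-22 + 41) = 1/19)
H(c) = 1/(2*c)
Z = -37781/4200 (Z = -9 + 1/(1/19 + 221) = -9 + 1/(4200/19) = -9 + 19/4200 = -37781/4200 ≈ -8.9955)
√(Z + H(F(-5, 9))) = √(-37781/4200 + (½)/(-5)) = √(-37781/4200 + (½)*(-⅕)) = √(-37781/4200 - ⅒) = √(-38201/4200) = I*√1604442/420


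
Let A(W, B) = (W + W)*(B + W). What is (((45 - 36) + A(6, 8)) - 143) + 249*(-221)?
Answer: -54995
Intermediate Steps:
A(W, B) = 2*W*(B + W) (A(W, B) = (2*W)*(B + W) = 2*W*(B + W))
(((45 - 36) + A(6, 8)) - 143) + 249*(-221) = (((45 - 36) + 2*6*(8 + 6)) - 143) + 249*(-221) = ((9 + 2*6*14) - 143) - 55029 = ((9 + 168) - 143) - 55029 = (177 - 143) - 55029 = 34 - 55029 = -54995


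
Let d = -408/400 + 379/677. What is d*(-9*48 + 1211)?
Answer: -12134483/33850 ≈ -358.48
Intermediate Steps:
d = -15577/33850 (d = -408*1/400 + 379*(1/677) = -51/50 + 379/677 = -15577/33850 ≈ -0.46018)
d*(-9*48 + 1211) = -15577*(-9*48 + 1211)/33850 = -15577*(-432 + 1211)/33850 = -15577/33850*779 = -12134483/33850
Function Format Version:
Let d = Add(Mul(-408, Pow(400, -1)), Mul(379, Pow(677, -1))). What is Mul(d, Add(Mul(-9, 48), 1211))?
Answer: Rational(-12134483, 33850) ≈ -358.48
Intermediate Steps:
d = Rational(-15577, 33850) (d = Add(Mul(-408, Rational(1, 400)), Mul(379, Rational(1, 677))) = Add(Rational(-51, 50), Rational(379, 677)) = Rational(-15577, 33850) ≈ -0.46018)
Mul(d, Add(Mul(-9, 48), 1211)) = Mul(Rational(-15577, 33850), Add(Mul(-9, 48), 1211)) = Mul(Rational(-15577, 33850), Add(-432, 1211)) = Mul(Rational(-15577, 33850), 779) = Rational(-12134483, 33850)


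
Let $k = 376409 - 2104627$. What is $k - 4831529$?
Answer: $-6559747$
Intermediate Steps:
$k = -1728218$ ($k = 376409 - 2104627 = -1728218$)
$k - 4831529 = -1728218 - 4831529 = -6559747$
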